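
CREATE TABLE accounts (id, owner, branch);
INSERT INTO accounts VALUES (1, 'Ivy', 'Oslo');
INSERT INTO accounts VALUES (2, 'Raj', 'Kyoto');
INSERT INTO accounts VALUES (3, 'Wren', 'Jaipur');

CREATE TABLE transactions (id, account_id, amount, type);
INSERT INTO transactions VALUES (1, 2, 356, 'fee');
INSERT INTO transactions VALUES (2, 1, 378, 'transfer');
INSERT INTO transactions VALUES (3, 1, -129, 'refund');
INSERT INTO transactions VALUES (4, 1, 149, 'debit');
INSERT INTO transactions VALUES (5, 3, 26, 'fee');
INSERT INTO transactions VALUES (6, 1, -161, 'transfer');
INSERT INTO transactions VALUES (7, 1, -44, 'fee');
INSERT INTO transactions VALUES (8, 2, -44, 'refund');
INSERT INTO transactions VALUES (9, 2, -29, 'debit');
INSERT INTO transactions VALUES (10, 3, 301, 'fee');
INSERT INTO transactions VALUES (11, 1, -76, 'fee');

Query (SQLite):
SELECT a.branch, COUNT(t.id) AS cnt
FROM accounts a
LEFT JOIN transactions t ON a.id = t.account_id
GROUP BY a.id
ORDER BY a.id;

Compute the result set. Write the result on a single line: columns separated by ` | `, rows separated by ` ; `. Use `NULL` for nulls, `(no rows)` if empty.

Oslo | 6 ; Kyoto | 3 ; Jaipur | 2

LEFT JOIN keeps every accounts row; unmatched ones get NULL for transactions columns.
Group by accounts.id and compute COUNT(t.id). COUNT(col) of an all-NULL group is 0.
  1: ids {2, 3, 4, 6, 7, 11} → COUNT(t.id)=6
  2: ids {1, 8, 9} → COUNT(t.id)=3
  3: ids {5, 10} → COUNT(t.id)=2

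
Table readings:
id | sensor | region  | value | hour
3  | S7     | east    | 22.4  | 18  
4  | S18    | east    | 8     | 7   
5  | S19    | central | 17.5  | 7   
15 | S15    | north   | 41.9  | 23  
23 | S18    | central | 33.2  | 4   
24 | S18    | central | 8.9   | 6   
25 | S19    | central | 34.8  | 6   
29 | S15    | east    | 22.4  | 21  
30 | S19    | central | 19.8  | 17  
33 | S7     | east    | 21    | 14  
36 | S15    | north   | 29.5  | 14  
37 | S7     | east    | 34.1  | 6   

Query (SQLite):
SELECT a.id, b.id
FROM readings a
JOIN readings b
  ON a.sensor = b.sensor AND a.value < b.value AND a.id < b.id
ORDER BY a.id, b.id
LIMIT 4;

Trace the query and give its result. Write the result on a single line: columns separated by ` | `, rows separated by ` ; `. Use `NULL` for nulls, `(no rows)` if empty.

Pairs (a,b) with same sensor, a.value < b.value, a.id < b.id.
sensor groups: S15:{15,29,36} S18:{4,23,24} S19:{5,25,30} S7:{3,33,37}
Ordered by (a.id, b.id); first 4.

3 | 37 ; 4 | 23 ; 4 | 24 ; 5 | 25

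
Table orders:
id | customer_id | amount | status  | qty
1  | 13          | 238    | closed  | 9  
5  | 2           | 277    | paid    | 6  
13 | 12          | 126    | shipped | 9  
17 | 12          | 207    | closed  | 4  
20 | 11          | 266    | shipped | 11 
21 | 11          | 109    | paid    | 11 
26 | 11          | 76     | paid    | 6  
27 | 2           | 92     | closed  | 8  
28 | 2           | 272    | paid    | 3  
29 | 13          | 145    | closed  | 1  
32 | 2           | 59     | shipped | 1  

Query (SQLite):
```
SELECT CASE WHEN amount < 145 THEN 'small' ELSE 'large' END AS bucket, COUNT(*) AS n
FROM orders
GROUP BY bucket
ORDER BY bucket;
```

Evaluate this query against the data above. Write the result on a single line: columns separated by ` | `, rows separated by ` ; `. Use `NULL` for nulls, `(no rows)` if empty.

large | 6 ; small | 5

Bucket rows by amount < 145 → 'small' else 'large'; count each bucket.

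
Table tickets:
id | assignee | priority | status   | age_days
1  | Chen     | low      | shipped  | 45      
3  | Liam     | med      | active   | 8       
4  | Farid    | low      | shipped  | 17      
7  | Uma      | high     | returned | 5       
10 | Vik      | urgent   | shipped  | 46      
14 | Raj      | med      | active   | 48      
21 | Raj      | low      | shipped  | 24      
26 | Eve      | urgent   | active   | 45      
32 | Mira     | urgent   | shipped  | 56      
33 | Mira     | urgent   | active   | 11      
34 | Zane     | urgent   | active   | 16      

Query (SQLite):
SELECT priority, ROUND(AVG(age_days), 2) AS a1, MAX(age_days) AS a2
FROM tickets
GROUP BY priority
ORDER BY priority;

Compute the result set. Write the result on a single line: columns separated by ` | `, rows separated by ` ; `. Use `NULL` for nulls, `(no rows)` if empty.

Group tickets by priority.
Per group compute: ROUND(AVG(age_days), 2), MAX(age_days).
  high: ids {7} → ROUND(AVG(age_days), 2)=5, MAX(age_days)=5
  low: ids {1, 4, 21} → ROUND(AVG(age_days), 2)=28.67, MAX(age_days)=45
  med: ids {3, 14} → ROUND(AVG(age_days), 2)=28, MAX(age_days)=48
  urgent: ids {10, 26, 32, 33, 34} → ROUND(AVG(age_days), 2)=34.8, MAX(age_days)=56

high | 5 | 5 ; low | 28.67 | 45 ; med | 28 | 48 ; urgent | 34.8 | 56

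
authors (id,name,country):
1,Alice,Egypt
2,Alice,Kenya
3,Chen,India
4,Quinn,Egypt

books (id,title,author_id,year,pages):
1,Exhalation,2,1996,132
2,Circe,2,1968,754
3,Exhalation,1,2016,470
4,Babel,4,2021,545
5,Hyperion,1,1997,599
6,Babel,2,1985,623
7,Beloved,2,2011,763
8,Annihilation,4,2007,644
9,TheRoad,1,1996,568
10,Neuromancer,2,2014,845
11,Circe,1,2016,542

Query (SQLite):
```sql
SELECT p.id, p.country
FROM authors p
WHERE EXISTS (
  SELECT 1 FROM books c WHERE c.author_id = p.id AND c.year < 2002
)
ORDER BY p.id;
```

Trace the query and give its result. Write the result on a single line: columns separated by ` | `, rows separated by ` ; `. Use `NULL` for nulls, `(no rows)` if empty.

For each authors row, check whether any books with matching author_id has year < 2002.
Keep rows where that is true.

1 | Egypt ; 2 | Kenya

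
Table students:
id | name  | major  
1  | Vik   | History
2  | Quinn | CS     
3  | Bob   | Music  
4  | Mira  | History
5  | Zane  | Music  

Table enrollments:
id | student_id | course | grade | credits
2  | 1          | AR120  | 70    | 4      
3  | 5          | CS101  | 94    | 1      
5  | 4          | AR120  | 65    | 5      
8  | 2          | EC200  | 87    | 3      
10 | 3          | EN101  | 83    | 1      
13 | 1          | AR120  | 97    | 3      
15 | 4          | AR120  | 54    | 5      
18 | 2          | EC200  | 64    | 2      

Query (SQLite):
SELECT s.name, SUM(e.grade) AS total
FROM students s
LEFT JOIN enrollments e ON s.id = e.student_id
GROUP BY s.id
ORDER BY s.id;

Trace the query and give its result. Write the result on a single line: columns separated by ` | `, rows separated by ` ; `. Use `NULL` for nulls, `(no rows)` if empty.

Vik | 167 ; Quinn | 151 ; Bob | 83 ; Mira | 119 ; Zane | 94

LEFT JOIN keeps every students row; unmatched ones get NULL for enrollments columns.
Group by students.id and compute SUM(e.grade). SUM over an all-NULL group is NULL.
  1: ids {2, 13} → SUM(e.grade)=167
  2: ids {8, 18} → SUM(e.grade)=151
  3: ids {10} → SUM(e.grade)=83
  4: ids {5, 15} → SUM(e.grade)=119
  5: ids {3} → SUM(e.grade)=94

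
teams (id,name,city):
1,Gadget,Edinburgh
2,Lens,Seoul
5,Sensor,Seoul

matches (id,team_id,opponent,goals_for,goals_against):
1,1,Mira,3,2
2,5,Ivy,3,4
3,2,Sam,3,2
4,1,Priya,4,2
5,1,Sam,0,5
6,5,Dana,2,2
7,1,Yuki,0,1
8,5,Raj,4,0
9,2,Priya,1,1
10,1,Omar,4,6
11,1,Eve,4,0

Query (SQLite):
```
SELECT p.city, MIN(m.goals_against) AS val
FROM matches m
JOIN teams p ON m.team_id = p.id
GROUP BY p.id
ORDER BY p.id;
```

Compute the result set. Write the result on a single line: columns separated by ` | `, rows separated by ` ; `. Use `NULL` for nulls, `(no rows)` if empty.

Edinburgh | 0 ; Seoul | 1 ; Seoul | 0

Join each matches row to its teams via team_id.
Group joined rows by teams.id; compute MIN(m.goals_against) per group.
  1: ids {1, 4, 5, 7, 10, 11} → MIN(m.goals_against)=0
  2: ids {3, 9} → MIN(m.goals_against)=1
  5: ids {2, 6, 8} → MIN(m.goals_against)=0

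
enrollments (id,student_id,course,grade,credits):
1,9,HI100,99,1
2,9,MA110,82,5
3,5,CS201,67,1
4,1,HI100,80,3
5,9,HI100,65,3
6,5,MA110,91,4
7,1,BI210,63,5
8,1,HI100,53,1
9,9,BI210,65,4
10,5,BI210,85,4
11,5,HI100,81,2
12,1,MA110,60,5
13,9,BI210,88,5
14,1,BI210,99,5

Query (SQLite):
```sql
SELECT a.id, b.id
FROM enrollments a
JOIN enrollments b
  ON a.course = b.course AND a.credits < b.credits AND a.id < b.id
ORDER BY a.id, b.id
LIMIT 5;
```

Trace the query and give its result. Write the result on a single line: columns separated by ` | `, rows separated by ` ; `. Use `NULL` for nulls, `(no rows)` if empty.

1 | 4 ; 1 | 5 ; 1 | 11 ; 6 | 12 ; 8 | 11

Pairs (a,b) with same course, a.credits < b.credits, a.id < b.id.
course groups: BI210:{7,9,10,13,14} CS201:{3} HI100:{1,4,5,8,11} MA110:{2,6,12}
Ordered by (a.id, b.id); first 5.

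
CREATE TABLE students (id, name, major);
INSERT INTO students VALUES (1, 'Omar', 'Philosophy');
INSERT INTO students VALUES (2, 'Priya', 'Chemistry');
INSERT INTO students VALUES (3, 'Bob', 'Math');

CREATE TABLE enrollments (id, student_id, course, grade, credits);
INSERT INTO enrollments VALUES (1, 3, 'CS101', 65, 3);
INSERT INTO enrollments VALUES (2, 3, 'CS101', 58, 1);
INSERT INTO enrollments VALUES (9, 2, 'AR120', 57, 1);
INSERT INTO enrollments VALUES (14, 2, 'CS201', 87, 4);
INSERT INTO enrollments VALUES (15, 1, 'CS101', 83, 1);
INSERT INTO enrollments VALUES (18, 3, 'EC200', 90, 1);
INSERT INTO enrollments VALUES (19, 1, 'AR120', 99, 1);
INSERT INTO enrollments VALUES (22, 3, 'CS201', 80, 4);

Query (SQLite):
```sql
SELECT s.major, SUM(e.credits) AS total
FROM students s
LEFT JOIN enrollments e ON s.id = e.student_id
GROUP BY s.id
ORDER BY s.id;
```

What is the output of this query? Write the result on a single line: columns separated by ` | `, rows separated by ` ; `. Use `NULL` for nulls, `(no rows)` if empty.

LEFT JOIN keeps every students row; unmatched ones get NULL for enrollments columns.
Group by students.id and compute SUM(e.credits). SUM over an all-NULL group is NULL.
  1: ids {15, 19} → SUM(e.credits)=2
  2: ids {9, 14} → SUM(e.credits)=5
  3: ids {1, 2, 18, 22} → SUM(e.credits)=9

Philosophy | 2 ; Chemistry | 5 ; Math | 9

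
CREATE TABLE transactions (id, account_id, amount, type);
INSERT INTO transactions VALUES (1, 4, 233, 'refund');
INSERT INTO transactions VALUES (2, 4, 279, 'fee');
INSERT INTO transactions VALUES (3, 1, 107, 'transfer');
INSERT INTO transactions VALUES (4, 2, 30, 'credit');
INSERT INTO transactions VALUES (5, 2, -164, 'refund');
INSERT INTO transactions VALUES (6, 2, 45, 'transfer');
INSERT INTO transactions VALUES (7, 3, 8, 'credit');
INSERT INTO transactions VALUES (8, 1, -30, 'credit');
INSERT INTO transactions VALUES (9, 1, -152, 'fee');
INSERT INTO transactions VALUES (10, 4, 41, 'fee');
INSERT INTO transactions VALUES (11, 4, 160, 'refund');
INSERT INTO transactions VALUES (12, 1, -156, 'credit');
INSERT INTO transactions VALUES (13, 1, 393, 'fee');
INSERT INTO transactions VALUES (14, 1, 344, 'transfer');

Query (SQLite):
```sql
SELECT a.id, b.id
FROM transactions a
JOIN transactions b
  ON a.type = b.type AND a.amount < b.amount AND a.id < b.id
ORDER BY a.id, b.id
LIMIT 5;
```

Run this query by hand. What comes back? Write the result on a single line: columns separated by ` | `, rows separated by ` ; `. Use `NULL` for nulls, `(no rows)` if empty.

Pairs (a,b) with same type, a.amount < b.amount, a.id < b.id.
type groups: credit:{4,7,8,12} fee:{2,9,10,13} refund:{1,5,11} transfer:{3,6,14}
Ordered by (a.id, b.id); first 5.

2 | 13 ; 3 | 14 ; 5 | 11 ; 6 | 14 ; 9 | 10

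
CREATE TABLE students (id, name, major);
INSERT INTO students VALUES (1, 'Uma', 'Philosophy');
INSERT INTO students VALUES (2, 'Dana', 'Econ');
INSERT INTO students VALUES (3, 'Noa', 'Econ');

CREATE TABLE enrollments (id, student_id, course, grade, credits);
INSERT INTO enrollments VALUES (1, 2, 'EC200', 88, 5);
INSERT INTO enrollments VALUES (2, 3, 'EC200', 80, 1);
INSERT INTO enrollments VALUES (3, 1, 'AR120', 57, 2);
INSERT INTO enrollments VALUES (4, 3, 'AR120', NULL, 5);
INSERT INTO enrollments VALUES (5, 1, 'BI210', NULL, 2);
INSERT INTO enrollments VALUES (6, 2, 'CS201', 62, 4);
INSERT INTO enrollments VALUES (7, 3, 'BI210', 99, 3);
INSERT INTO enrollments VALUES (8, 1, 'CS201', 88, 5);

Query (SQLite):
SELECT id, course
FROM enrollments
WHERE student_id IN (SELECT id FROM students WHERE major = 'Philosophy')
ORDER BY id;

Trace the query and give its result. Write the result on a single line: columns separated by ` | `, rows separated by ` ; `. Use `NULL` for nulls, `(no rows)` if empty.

3 | AR120 ; 5 | BI210 ; 8 | CS201

Inner query: students.id where major = 'Philosophy'.
Outer: keep enrollments rows whose student_id is in that set.
Inner query → {1}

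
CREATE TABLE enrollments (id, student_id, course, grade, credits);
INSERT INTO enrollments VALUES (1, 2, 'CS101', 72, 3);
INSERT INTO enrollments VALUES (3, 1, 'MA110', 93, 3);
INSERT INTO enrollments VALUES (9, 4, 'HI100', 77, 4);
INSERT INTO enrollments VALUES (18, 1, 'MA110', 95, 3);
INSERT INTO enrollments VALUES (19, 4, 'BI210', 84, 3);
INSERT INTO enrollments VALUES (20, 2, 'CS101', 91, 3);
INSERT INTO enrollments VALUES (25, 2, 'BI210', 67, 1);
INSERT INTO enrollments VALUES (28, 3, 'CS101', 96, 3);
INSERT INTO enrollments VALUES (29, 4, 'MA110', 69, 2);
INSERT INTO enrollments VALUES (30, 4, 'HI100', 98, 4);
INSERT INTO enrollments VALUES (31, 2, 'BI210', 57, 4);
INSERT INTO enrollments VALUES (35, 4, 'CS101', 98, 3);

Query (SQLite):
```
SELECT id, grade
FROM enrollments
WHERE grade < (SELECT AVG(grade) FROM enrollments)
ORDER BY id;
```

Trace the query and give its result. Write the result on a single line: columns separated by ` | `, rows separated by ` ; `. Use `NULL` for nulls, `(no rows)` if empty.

Scalar subquery: AVG(grade) over all enrollments rows = 83.083333 (≈; comparison uses full precision).
Keep rows where grade < that value.

1 | 72 ; 9 | 77 ; 25 | 67 ; 29 | 69 ; 31 | 57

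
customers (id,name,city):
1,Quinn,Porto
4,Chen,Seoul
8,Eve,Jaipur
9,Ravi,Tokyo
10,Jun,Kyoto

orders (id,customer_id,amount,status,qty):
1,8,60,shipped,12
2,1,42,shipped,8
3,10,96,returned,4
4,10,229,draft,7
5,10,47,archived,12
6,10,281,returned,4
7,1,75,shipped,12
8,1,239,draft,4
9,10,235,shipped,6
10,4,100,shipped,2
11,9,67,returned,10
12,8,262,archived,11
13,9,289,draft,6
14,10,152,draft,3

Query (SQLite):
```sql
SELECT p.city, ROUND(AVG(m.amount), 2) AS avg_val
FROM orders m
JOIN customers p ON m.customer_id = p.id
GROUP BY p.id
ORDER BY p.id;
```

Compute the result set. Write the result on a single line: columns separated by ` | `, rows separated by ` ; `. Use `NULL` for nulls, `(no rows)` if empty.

Porto | 118.67 ; Seoul | 100 ; Jaipur | 161 ; Tokyo | 178 ; Kyoto | 173.33

Join each orders row to its customers via customer_id.
Group joined rows by customers.id; compute ROUND(AVG(m.amount), 2) per group.
  1: ids {2, 7, 8} → ROUND(AVG(m.amount), 2)=118.67
  4: ids {10} → ROUND(AVG(m.amount), 2)=100
  8: ids {1, 12} → ROUND(AVG(m.amount), 2)=161
  9: ids {11, 13} → ROUND(AVG(m.amount), 2)=178
  10: ids {3, 4, 5, 6, 9, 14} → ROUND(AVG(m.amount), 2)=173.33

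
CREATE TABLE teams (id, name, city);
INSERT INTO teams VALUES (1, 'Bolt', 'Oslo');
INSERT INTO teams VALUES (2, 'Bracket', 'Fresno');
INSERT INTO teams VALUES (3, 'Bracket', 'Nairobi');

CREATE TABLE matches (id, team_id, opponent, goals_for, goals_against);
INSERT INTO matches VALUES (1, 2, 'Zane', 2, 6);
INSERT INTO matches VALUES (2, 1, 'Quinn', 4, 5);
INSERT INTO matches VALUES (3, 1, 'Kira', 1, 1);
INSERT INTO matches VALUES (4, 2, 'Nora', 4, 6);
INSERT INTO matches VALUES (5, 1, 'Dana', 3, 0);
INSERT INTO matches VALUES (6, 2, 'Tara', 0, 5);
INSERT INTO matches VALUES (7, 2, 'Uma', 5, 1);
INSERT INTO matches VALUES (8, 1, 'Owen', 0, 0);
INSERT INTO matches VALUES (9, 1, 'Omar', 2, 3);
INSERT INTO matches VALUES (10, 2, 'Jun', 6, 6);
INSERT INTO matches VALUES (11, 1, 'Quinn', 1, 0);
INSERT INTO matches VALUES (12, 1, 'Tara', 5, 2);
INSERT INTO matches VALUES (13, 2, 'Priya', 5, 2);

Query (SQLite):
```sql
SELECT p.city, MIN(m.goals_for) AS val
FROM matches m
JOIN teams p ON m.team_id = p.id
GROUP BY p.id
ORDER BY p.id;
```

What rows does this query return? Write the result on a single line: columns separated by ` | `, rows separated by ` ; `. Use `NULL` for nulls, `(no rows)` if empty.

Join each matches row to its teams via team_id.
Group joined rows by teams.id; compute MIN(m.goals_for) per group.
  1: ids {2, 3, 5, 8, 9, 11, 12} → MIN(m.goals_for)=0
  2: ids {1, 4, 6, 7, 10, 13} → MIN(m.goals_for)=0

Oslo | 0 ; Fresno | 0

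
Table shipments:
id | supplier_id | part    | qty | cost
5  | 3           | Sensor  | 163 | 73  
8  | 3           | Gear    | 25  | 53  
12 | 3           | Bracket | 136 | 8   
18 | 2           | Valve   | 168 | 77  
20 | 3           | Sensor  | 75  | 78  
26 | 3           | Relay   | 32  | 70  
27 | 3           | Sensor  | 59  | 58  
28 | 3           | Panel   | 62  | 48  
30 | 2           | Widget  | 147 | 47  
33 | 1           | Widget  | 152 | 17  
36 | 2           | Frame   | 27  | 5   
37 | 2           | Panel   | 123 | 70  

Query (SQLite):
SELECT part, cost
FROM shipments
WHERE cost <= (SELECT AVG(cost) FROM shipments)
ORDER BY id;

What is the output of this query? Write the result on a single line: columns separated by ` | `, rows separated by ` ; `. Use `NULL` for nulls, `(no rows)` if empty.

Scalar subquery: AVG(cost) over all shipments rows = 50.333333 (≈; comparison uses full precision).
Keep rows where cost <= that value.

Bracket | 8 ; Panel | 48 ; Widget | 47 ; Widget | 17 ; Frame | 5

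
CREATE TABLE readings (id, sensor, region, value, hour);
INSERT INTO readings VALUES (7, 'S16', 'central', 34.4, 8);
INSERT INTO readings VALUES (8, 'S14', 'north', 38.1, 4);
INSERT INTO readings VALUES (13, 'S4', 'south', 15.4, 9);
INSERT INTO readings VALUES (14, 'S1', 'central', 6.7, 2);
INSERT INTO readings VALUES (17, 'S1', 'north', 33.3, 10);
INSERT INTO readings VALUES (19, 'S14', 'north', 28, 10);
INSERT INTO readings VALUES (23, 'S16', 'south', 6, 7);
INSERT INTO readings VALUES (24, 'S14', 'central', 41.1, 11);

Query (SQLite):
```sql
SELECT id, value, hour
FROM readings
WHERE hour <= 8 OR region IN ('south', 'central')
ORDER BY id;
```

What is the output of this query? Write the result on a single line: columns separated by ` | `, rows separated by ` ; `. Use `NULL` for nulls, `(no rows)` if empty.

hour <= 8: ids {7, 8, 14, 23}
region IN ('south', 'central'): ids {7, 13, 14, 23, 24}
Combine with OR.

7 | 34.4 | 8 ; 8 | 38.1 | 4 ; 13 | 15.4 | 9 ; 14 | 6.7 | 2 ; 23 | 6 | 7 ; 24 | 41.1 | 11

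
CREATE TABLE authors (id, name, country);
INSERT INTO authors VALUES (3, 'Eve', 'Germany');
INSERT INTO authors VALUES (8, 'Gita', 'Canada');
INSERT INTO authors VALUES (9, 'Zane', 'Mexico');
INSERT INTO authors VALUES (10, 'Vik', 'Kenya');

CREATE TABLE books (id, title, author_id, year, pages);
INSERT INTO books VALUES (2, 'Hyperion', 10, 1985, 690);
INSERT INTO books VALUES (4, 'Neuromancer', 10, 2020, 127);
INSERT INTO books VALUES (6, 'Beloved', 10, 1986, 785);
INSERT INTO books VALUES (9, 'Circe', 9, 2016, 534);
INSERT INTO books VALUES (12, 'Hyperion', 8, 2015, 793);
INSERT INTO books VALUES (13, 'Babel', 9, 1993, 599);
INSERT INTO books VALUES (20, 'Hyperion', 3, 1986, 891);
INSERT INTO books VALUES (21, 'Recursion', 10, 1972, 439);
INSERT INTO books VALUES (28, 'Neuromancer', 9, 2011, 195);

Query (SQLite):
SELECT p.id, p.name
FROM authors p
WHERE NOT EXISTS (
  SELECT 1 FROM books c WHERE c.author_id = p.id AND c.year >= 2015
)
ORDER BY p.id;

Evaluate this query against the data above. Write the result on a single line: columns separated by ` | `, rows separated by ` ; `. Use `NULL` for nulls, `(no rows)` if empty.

For each authors row, check whether any books with matching author_id has year >= 2015.
Keep rows where that is false.

3 | Eve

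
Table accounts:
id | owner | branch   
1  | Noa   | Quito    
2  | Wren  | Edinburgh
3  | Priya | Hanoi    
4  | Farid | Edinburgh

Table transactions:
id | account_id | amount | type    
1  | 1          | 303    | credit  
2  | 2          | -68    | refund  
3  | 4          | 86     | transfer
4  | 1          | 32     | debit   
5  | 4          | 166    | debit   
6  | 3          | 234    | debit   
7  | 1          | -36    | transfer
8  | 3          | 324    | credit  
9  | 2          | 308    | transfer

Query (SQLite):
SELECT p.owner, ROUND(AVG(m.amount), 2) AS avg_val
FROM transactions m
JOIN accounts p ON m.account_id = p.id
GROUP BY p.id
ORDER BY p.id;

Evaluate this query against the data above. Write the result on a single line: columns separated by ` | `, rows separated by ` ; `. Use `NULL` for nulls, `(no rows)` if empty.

Noa | 99.67 ; Wren | 120 ; Priya | 279 ; Farid | 126

Join each transactions row to its accounts via account_id.
Group joined rows by accounts.id; compute ROUND(AVG(m.amount), 2) per group.
  1: ids {1, 4, 7} → ROUND(AVG(m.amount), 2)=99.67
  2: ids {2, 9} → ROUND(AVG(m.amount), 2)=120
  3: ids {6, 8} → ROUND(AVG(m.amount), 2)=279
  4: ids {3, 5} → ROUND(AVG(m.amount), 2)=126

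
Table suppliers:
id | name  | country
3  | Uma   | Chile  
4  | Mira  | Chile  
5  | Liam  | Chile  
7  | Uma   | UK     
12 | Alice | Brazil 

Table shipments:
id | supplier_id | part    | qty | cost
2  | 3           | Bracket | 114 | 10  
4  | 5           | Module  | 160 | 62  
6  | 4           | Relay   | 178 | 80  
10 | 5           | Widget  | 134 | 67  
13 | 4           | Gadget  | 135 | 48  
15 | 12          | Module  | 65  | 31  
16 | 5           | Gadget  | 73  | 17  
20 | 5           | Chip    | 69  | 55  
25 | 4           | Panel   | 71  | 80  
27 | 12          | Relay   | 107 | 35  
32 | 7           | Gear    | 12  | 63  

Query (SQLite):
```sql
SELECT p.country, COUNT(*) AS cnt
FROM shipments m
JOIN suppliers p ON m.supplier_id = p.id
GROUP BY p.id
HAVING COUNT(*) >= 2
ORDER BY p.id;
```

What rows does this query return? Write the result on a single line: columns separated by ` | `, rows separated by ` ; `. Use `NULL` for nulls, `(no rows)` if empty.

Chile | 3 ; Chile | 4 ; Brazil | 2

Join each shipments row to its suppliers via supplier_id.
Group joined rows by suppliers.id; compute COUNT(*) per group.
HAVING: keep groups with count ≥ 2.
  3: ids {2} → COUNT(*)=1
  4: ids {6, 13, 25} → COUNT(*)=3
  5: ids {4, 10, 16, 20} → COUNT(*)=4
  7: ids {32} → COUNT(*)=1
  12: ids {15, 27} → COUNT(*)=2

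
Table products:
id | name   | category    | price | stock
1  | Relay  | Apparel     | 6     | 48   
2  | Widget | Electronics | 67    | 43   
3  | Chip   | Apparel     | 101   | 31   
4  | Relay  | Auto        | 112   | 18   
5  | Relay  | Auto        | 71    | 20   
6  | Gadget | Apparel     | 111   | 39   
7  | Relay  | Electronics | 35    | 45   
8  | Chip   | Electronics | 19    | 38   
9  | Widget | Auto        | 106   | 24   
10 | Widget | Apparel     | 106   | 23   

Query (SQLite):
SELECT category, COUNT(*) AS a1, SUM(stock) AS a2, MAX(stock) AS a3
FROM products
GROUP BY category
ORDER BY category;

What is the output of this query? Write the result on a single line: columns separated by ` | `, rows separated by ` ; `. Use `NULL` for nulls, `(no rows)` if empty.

Group products by category.
Per group compute: COUNT(*), SUM(stock), MAX(stock).
  Apparel: ids {1, 3, 6, 10} → COUNT(*)=4, SUM(stock)=141, MAX(stock)=48
  Auto: ids {4, 5, 9} → COUNT(*)=3, SUM(stock)=62, MAX(stock)=24
  Electronics: ids {2, 7, 8} → COUNT(*)=3, SUM(stock)=126, MAX(stock)=45

Apparel | 4 | 141 | 48 ; Auto | 3 | 62 | 24 ; Electronics | 3 | 126 | 45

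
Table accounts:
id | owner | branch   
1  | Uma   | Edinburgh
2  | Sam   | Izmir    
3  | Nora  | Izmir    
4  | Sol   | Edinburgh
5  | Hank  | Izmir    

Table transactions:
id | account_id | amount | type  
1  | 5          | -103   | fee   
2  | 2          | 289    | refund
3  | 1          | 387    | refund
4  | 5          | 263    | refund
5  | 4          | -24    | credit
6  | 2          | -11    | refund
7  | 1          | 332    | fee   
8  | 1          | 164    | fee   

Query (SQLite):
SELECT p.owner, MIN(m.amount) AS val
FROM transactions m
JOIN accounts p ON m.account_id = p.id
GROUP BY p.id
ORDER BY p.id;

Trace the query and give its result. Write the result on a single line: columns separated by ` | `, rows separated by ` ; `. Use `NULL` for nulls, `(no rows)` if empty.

Uma | 164 ; Sam | -11 ; Sol | -24 ; Hank | -103

Join each transactions row to its accounts via account_id.
Group joined rows by accounts.id; compute MIN(m.amount) per group.
  1: ids {3, 7, 8} → MIN(m.amount)=164
  2: ids {2, 6} → MIN(m.amount)=-11
  4: ids {5} → MIN(m.amount)=-24
  5: ids {1, 4} → MIN(m.amount)=-103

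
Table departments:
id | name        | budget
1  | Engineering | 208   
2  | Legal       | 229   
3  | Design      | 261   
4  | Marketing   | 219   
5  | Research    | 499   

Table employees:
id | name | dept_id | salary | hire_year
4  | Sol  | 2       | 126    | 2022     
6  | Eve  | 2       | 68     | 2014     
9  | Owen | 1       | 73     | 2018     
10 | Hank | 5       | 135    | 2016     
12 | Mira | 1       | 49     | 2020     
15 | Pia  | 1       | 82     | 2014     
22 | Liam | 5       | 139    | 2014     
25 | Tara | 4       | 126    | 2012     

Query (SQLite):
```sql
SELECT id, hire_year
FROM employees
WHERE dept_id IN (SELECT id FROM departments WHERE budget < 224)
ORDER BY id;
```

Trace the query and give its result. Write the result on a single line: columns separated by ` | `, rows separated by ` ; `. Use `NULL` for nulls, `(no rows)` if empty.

9 | 2018 ; 12 | 2020 ; 15 | 2014 ; 25 | 2012

Inner query: departments.id where budget < 224.
Outer: keep employees rows whose dept_id is in that set.
Inner query → {1, 4}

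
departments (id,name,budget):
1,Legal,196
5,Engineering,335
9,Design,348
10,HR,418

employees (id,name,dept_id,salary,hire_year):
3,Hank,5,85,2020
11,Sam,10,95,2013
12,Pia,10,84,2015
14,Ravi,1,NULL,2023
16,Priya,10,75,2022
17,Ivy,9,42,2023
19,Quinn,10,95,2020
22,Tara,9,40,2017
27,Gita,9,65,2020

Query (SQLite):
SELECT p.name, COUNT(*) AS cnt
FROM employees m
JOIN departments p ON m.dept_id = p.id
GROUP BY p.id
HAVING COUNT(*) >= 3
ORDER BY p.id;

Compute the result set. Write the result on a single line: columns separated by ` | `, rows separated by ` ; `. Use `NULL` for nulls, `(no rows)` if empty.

Join each employees row to its departments via dept_id.
Group joined rows by departments.id; compute COUNT(*) per group.
HAVING: keep groups with count ≥ 3.
  1: ids {14} → COUNT(*)=1
  5: ids {3} → COUNT(*)=1
  9: ids {17, 22, 27} → COUNT(*)=3
  10: ids {11, 12, 16, 19} → COUNT(*)=4

Design | 3 ; HR | 4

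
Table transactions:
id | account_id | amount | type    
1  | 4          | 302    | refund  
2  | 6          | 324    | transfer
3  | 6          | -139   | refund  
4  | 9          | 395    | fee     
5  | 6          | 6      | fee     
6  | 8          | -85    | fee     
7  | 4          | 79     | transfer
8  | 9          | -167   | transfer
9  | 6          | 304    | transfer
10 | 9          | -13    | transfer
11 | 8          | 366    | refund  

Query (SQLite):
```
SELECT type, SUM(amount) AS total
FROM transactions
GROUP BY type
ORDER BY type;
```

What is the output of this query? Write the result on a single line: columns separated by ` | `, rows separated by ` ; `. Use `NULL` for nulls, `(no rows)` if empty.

Partition transactions by type; compute SUM(amount) within each group.
  fee: ids {4, 5, 6} → SUM(amount)=316
  refund: ids {1, 3, 11} → SUM(amount)=529
  transfer: ids {2, 7, 8, 9, 10} → SUM(amount)=527

fee | 316 ; refund | 529 ; transfer | 527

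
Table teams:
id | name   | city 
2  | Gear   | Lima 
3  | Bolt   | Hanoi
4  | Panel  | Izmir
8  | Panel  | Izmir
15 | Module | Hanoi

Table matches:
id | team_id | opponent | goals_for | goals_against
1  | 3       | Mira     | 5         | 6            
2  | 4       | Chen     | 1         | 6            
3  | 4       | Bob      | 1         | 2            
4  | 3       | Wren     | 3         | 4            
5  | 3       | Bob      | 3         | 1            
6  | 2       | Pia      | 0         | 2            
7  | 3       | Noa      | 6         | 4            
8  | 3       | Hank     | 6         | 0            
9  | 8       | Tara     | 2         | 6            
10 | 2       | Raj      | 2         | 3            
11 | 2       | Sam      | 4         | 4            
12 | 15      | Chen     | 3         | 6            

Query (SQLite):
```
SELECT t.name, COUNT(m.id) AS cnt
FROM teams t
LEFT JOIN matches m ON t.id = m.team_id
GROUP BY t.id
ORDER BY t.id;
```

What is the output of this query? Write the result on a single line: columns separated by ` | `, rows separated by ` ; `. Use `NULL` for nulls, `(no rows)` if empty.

Gear | 3 ; Bolt | 5 ; Panel | 2 ; Panel | 1 ; Module | 1

LEFT JOIN keeps every teams row; unmatched ones get NULL for matches columns.
Group by teams.id and compute COUNT(m.id). COUNT(col) of an all-NULL group is 0.
  2: ids {6, 10, 11} → COUNT(m.id)=3
  3: ids {1, 4, 5, 7, 8} → COUNT(m.id)=5
  4: ids {2, 3} → COUNT(m.id)=2
  8: ids {9} → COUNT(m.id)=1
  15: ids {12} → COUNT(m.id)=1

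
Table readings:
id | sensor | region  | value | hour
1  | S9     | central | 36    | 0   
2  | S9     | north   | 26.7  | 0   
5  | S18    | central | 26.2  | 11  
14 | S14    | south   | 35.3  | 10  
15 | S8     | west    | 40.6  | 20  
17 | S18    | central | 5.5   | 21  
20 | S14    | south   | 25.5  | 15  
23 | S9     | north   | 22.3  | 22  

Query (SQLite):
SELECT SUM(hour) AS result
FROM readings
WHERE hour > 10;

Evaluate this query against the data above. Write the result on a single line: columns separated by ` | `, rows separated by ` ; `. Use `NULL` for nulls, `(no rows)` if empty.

89

Rows where hour > 10 → hour values: [11, 20, 21, 15, 22].
SUM of non-NULL values = 89.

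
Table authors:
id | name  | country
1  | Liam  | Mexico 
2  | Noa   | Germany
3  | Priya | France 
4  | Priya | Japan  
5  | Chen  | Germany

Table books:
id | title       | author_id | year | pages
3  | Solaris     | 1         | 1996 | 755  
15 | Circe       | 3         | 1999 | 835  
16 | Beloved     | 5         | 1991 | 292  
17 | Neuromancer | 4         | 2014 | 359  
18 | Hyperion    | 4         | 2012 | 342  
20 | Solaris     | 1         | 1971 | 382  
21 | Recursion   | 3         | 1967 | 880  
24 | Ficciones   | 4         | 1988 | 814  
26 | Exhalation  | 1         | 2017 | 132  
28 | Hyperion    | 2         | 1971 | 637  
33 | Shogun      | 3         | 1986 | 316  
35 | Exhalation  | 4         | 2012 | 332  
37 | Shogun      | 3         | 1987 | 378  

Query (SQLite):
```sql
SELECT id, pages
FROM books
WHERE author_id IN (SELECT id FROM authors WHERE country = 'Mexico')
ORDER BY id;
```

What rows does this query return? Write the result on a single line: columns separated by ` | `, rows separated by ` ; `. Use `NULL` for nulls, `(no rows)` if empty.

Inner query: authors.id where country = 'Mexico'.
Outer: keep books rows whose author_id is in that set.
Inner query → {1}

3 | 755 ; 20 | 382 ; 26 | 132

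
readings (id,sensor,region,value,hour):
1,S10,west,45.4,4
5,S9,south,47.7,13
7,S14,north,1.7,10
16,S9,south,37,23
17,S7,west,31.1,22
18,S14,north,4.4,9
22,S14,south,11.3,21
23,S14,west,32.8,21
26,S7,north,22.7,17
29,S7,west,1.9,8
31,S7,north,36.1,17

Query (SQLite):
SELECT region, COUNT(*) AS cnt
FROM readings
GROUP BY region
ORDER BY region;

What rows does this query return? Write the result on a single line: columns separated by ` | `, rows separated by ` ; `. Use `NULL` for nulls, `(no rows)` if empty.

Partition readings by region; compute COUNT(*) within each group.
  north: ids {7, 18, 26, 31} → COUNT(*)=4
  south: ids {5, 16, 22} → COUNT(*)=3
  west: ids {1, 17, 23, 29} → COUNT(*)=4

north | 4 ; south | 3 ; west | 4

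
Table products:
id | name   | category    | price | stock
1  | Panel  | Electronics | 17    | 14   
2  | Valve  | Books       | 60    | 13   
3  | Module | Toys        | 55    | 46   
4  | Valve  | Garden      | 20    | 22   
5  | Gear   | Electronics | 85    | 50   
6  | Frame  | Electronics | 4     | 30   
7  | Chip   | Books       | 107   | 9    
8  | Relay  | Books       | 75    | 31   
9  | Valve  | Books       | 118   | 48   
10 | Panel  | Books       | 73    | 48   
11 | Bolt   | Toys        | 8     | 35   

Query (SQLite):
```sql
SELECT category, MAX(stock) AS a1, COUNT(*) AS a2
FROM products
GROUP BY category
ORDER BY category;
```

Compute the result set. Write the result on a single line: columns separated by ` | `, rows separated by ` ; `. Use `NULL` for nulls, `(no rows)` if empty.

Group products by category.
Per group compute: MAX(stock), COUNT(*).
  Books: ids {2, 7, 8, 9, 10} → MAX(stock)=48, COUNT(*)=5
  Electronics: ids {1, 5, 6} → MAX(stock)=50, COUNT(*)=3
  Garden: ids {4} → MAX(stock)=22, COUNT(*)=1
  Toys: ids {3, 11} → MAX(stock)=46, COUNT(*)=2

Books | 48 | 5 ; Electronics | 50 | 3 ; Garden | 22 | 1 ; Toys | 46 | 2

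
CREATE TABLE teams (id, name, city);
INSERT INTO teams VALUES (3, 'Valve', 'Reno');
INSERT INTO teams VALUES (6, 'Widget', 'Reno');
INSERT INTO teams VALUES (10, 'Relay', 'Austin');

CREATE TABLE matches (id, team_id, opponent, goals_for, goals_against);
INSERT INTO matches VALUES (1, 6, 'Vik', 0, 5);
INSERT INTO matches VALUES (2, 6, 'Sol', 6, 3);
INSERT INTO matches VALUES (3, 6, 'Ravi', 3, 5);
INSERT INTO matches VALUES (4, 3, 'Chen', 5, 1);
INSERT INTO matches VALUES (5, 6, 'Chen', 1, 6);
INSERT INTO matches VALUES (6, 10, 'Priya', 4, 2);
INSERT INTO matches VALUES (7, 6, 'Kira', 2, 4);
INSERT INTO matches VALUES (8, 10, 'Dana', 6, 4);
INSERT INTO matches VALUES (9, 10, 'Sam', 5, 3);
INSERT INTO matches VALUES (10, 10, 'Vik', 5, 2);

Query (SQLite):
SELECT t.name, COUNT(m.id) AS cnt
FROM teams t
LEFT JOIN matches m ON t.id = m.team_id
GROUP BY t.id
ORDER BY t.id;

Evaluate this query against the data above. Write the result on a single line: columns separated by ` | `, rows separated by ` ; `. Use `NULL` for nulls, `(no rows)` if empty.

Valve | 1 ; Widget | 5 ; Relay | 4

LEFT JOIN keeps every teams row; unmatched ones get NULL for matches columns.
Group by teams.id and compute COUNT(m.id). COUNT(col) of an all-NULL group is 0.
  3: ids {4} → COUNT(m.id)=1
  6: ids {1, 2, 3, 5, 7} → COUNT(m.id)=5
  10: ids {6, 8, 9, 10} → COUNT(m.id)=4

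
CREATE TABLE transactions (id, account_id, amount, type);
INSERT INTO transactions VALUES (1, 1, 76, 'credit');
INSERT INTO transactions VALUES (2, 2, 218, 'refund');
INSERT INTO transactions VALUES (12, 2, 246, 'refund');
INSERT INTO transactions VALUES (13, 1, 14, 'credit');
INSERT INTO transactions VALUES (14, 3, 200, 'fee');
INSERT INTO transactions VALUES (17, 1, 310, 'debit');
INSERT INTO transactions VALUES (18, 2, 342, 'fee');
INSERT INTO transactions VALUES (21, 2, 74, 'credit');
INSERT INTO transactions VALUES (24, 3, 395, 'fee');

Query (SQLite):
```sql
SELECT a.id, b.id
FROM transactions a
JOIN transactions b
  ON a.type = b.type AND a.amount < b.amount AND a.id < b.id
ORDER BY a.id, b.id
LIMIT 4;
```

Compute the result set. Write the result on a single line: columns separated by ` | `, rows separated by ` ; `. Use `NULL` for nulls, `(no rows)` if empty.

Pairs (a,b) with same type, a.amount < b.amount, a.id < b.id.
type groups: credit:{1,13,21} debit:{17} fee:{14,18,24} refund:{2,12}
Ordered by (a.id, b.id); first 4.

2 | 12 ; 13 | 21 ; 14 | 18 ; 14 | 24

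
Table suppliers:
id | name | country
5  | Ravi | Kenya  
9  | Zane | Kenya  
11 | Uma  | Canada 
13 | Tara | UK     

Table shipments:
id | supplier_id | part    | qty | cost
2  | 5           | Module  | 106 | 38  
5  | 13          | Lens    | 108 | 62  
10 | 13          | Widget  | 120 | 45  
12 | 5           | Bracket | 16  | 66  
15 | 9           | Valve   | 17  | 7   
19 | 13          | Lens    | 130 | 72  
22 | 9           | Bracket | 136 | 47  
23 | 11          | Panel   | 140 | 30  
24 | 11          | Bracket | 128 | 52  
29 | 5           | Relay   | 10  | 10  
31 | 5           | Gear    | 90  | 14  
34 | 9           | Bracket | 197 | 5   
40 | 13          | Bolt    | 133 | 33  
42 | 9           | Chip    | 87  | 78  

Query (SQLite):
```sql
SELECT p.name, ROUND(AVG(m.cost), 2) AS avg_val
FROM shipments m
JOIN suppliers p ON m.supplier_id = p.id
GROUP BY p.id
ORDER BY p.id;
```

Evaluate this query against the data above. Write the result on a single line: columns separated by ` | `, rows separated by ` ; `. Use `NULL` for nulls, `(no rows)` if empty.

Ravi | 32 ; Zane | 34.25 ; Uma | 41 ; Tara | 53

Join each shipments row to its suppliers via supplier_id.
Group joined rows by suppliers.id; compute ROUND(AVG(m.cost), 2) per group.
  5: ids {2, 12, 29, 31} → ROUND(AVG(m.cost), 2)=32
  9: ids {15, 22, 34, 42} → ROUND(AVG(m.cost), 2)=34.25
  11: ids {23, 24} → ROUND(AVG(m.cost), 2)=41
  13: ids {5, 10, 19, 40} → ROUND(AVG(m.cost), 2)=53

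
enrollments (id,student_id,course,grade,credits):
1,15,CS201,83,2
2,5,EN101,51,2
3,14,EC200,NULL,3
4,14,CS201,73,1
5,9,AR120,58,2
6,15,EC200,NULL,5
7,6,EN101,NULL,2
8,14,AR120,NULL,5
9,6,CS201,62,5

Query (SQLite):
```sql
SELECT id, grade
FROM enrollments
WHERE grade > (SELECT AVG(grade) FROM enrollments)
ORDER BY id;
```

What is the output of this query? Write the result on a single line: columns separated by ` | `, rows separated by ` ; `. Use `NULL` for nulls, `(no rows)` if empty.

1 | 83 ; 4 | 73

Scalar subquery: AVG(grade) over all enrollments rows = 65.4.
Keep rows where grade > that value.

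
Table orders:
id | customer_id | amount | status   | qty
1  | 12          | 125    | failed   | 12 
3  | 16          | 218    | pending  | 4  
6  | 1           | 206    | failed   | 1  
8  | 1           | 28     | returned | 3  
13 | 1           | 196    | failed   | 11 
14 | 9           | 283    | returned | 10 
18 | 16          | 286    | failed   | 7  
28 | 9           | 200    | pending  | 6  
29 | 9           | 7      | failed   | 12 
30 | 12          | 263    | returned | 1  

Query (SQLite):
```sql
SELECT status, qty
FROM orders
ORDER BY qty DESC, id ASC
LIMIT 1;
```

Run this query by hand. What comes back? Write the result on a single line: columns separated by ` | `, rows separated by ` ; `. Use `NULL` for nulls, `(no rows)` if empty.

failed | 12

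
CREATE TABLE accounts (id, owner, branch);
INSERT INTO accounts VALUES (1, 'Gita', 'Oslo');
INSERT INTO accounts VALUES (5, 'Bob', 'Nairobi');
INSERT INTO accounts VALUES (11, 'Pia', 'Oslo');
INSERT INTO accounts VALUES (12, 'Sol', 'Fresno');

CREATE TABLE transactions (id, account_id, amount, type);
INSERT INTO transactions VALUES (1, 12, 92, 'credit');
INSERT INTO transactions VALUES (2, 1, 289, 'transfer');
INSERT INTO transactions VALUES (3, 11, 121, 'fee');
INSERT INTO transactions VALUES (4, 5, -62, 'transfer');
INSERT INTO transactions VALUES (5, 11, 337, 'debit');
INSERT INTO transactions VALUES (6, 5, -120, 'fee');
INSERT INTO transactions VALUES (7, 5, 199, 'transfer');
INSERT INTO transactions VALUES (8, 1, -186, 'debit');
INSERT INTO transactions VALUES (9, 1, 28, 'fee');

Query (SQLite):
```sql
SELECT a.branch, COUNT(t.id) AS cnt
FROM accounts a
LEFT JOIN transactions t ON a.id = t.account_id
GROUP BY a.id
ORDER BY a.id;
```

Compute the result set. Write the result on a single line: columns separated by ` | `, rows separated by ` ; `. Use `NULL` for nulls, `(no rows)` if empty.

LEFT JOIN keeps every accounts row; unmatched ones get NULL for transactions columns.
Group by accounts.id and compute COUNT(t.id). COUNT(col) of an all-NULL group is 0.
  1: ids {2, 8, 9} → COUNT(t.id)=3
  5: ids {4, 6, 7} → COUNT(t.id)=3
  11: ids {3, 5} → COUNT(t.id)=2
  12: ids {1} → COUNT(t.id)=1

Oslo | 3 ; Nairobi | 3 ; Oslo | 2 ; Fresno | 1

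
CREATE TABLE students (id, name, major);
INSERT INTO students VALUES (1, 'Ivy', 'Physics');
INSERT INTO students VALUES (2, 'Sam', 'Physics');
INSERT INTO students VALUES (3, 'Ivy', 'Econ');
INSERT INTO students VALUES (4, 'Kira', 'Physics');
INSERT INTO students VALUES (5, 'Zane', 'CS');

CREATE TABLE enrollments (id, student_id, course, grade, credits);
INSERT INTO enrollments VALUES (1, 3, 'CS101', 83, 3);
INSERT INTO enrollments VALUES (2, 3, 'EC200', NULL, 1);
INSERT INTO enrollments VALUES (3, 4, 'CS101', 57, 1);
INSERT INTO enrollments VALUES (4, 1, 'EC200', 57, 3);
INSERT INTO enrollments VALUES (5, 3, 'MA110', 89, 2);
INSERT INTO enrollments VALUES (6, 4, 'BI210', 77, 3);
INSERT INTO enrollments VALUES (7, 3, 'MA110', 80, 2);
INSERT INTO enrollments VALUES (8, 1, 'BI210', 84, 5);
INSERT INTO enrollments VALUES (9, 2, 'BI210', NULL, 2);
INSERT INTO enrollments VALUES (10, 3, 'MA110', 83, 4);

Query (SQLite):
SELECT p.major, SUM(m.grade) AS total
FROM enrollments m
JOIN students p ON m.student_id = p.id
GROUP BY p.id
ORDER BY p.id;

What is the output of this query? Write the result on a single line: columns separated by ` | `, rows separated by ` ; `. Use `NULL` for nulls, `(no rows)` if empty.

Physics | 141 ; Physics | NULL ; Econ | 335 ; Physics | 134

Join each enrollments row to its students via student_id.
Group joined rows by students.id; compute SUM(m.grade) per group.
  1: ids {4, 8} → SUM(m.grade)=141
  2: ids {9} → SUM(m.grade)=NULL
  3: ids {1, 2, 5, 7, 10} → SUM(m.grade)=335
  4: ids {3, 6} → SUM(m.grade)=134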